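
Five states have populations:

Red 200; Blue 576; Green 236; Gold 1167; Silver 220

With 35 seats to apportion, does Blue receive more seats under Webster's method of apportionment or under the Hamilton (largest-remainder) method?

Webster

Webster: Red 3, Blue 9, Green 3, Gold 17, Silver 3.
Hamilton: Red 3, Blue 8, Green 4, Gold 17, Silver 3.
Blue gets 9 under Webster and 8 under Hamilton.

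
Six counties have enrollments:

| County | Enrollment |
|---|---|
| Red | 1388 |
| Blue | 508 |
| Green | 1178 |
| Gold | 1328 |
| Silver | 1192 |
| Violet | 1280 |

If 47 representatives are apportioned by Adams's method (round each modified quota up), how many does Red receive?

Standard divisor 6874/47 ≈ 146.255; standard quotas: Red 9.490, Blue 3.473, Green 8.054, Gold 9.080, Silver 8.150, Violet 8.752.
Rounding up gives 10, 4, 9, 10, 9, 9 = 51 seats, so the divisor must be adjusted.
With modified divisor 157: modified quotas Red 8.841, Blue 3.236, Green 7.503, Gold 8.459, Silver 7.592, Violet 8.153.
Rounding up: Red 9, Blue 4, Green 8, Gold 9, Silver 8, Violet 9 (total 47).
Red receives 9.

9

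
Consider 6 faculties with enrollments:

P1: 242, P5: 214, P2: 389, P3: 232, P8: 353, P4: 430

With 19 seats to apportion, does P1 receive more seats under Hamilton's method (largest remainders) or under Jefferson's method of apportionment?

Hamilton

Hamilton: P1 3, P5 2, P2 4, P3 2, P8 4, P4 4.
Jefferson: P1 2, P5 2, P2 4, P3 2, P8 4, P4 5.
P1 gets 3 under Hamilton and 2 under Jefferson.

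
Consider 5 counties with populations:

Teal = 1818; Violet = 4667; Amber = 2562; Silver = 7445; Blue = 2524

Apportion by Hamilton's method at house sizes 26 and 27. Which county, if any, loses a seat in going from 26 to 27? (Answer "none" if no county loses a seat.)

Teal

At 26 seats: Teal 3, Violet 6, Amber 4, Silver 10, Blue 3.
At 27 seats: Teal 2, Violet 7, Amber 4, Silver 10, Blue 4.
Teal drops from 3 to 2.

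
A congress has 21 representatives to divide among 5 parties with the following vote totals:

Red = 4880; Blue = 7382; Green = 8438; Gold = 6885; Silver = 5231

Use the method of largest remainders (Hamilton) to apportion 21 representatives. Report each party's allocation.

Total 32816; standard divisor 32816/21 ≈ 1562.667.
Standard quotas: Red 3.1229, Blue 4.7240, Green 5.3997, Gold 4.4059, Silver 3.3475.
Lower quotas: Red 3, Blue 4, Green 5, Gold 4, Silver 3 (sum 19, leaving 2 seats).
Remainders in descending order: Blue 0.7240, Gold 0.4059, Green 0.3997, Silver 0.3475, Red 0.1229.
The surplus seats go to Blue, Gold.

Red 3, Blue 5, Green 5, Gold 5, Silver 3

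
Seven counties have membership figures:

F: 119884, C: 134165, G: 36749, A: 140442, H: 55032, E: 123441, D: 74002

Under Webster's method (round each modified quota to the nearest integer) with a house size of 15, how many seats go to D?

Standard divisor 683715/15 ≈ 45581; standard quotas: F 2.630, C 2.943, G 0.806, A 3.081, H 1.207, E 2.708, D 1.624.
Rounding to the nearest integer gives 3, 3, 1, 3, 1, 3, 2 = 16 seats, so the divisor must be adjusted.
With modified divisor 48600: modified quotas F 2.467, C 2.761, G 0.756, A 2.890, H 1.132, E 2.540, D 1.523.
Rounding to the nearest integer: F 2, C 3, G 1, A 3, H 1, E 3, D 2 (total 15).
D receives 2.

2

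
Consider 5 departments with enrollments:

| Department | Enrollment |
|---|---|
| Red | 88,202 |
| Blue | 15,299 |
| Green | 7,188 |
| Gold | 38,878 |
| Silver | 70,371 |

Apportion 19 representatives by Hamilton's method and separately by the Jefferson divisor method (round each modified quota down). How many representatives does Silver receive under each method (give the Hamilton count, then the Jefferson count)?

Hamilton: Red 8, Blue 1, Green 1, Gold 3, Silver 6.
Jefferson: Red 8, Blue 1, Green 0, Gold 3, Silver 7.
Silver gets 6 under Hamilton and 7 under Jefferson.

6 and 7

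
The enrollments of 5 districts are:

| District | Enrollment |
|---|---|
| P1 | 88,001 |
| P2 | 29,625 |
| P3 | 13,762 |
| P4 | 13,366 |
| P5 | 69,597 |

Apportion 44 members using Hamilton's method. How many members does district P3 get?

3

Standard divisor: 214351 ÷ 44 ≈ 4871.614.
Standard quotas: P1 18.0640, P2 6.0811, P3 2.8249, P4 2.7436, P5 14.2862.
Lower quotas: P1 18, P2 6, P3 2, P4 2, P5 14 (sum 42, leaving 2 seats).
Remainders in descending order: P3 0.8249, P4 0.7436, P5 0.2862, P2 0.0811, P1 0.0640.
The surplus seats go to P3, P4.
P3 receives 3.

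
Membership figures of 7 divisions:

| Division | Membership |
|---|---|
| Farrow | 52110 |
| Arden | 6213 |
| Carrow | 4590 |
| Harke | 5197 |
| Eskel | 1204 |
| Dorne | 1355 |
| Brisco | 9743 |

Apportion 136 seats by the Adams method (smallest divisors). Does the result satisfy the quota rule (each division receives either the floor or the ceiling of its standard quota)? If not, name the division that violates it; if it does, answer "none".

Farrow

Standard quotas: Farrow 88.133, Arden 10.508, Carrow 7.763, Harke 8.790, Eskel 2.036, Dorne 2.292, Brisco 16.478.
Adams allocation: Farrow 86, Arden 11, Carrow 8, Harke 9, Eskel 2, Dorne 3, Brisco 17.
Farrow has quota 88.133 (lower 88, upper 89) but receives 86 — outside the quota interval.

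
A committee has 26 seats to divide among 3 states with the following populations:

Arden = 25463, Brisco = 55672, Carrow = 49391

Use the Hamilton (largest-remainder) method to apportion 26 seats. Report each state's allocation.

Arden 5, Brisco 11, Carrow 10

Standard divisor: 130526 ÷ 26 ≈ 5020.231.
Standard quotas: Arden 5.0721, Brisco 11.0895, Carrow 9.8384.
Lower quotas: Arden 5, Brisco 11, Carrow 9 (sum 25, leaving 1 seat).
Remainders in descending order: Carrow 0.8384, Brisco 0.0895, Arden 0.0721.
The surplus seat goes to Carrow.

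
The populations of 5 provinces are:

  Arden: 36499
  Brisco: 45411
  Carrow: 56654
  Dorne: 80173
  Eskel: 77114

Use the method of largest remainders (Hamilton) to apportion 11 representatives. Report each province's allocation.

Arden 1, Brisco 2, Carrow 2, Dorne 3, Eskel 3

Total 295851; standard divisor 295851/11 ≈ 26895.545.
Standard quotas: Arden 1.3571, Brisco 1.6884, Carrow 2.1064, Dorne 2.9809, Eskel 2.8672.
Lower quotas: Arden 1, Brisco 1, Carrow 2, Dorne 2, Eskel 2 (sum 8, leaving 3 seats).
Remainders in descending order: Dorne 0.9809, Eskel 0.8672, Brisco 0.6884, Arden 0.3571, Carrow 0.1064.
The surplus seats go to Dorne, Eskel, Brisco.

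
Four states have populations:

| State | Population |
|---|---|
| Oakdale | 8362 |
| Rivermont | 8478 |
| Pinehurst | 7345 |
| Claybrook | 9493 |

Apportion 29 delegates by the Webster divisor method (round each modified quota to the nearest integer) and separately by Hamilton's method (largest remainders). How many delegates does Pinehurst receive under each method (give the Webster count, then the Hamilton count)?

6 and 7

Webster: Oakdale 7, Rivermont 8, Pinehurst 6, Claybrook 8.
Hamilton: Oakdale 7, Rivermont 7, Pinehurst 7, Claybrook 8.
Pinehurst gets 6 under Webster and 7 under Hamilton.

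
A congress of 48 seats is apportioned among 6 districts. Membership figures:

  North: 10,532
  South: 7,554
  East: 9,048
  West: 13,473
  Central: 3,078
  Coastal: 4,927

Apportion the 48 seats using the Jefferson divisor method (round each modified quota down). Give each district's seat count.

North 10, South 7, East 9, West 14, Central 3, Coastal 5

Standard divisor 48612/48 ≈ 1012.75; standard quotas: North 10.399, South 7.459, East 8.934, West 13.303, Central 3.039, Coastal 4.865.
Rounding down gives 10, 7, 8, 13, 3, 4 = 45 seats, so the divisor must be adjusted.
With modified divisor 960: modified quotas North 10.971, South 7.869, East 9.425, West 14.034, Central 3.206, Coastal 5.132.
Rounding down: North 10, South 7, East 9, West 14, Central 3, Coastal 5 (total 48).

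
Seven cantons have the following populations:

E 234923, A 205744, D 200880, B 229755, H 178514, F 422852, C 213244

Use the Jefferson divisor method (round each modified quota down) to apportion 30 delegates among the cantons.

E: 4, A: 4, D: 3, B: 4, H: 3, F: 8, C: 4

Standard divisor 1685912/30 ≈ 56197.067; standard quotas: E 4.180, A 3.661, D 3.575, B 4.088, H 3.177, F 7.524, C 3.795.
Rounding down gives 4, 3, 3, 4, 3, 7, 3 = 27 seats, so the divisor must be adjusted.
With modified divisor 50800: modified quotas E 4.624, A 4.050, D 3.954, B 4.523, H 3.514, F 8.324, C 4.198.
Rounding down: E 4, A 4, D 3, B 4, H 3, F 8, C 4 (total 30).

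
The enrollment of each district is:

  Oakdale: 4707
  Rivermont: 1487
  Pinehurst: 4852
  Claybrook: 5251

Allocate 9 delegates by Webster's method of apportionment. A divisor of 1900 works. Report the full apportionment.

Oakdale=2; Rivermont=1; Pinehurst=3; Claybrook=3

With modified divisor 1900: modified quotas Oakdale 2.477, Rivermont 0.783, Pinehurst 2.554, Claybrook 2.764.
Rounding to the nearest integer: Oakdale 2, Rivermont 1, Pinehurst 3, Claybrook 3 (total 9).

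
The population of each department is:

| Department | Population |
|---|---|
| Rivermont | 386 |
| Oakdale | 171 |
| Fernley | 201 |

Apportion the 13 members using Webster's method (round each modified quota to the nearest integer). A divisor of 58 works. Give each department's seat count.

With modified divisor 58: modified quotas Rivermont 6.655, Oakdale 2.948, Fernley 3.466.
Rounding to the nearest integer: Rivermont 7, Oakdale 3, Fernley 3 (total 13).

Rivermont 7, Oakdale 3, Fernley 3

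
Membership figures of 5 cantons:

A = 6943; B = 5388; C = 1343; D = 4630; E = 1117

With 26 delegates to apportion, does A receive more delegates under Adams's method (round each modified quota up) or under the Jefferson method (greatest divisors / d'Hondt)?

Jefferson

Adams: A 9, B 7, C 2, D 6, E 2.
Jefferson: A 10, B 8, C 1, D 6, E 1.
A gets 9 under Adams and 10 under Jefferson.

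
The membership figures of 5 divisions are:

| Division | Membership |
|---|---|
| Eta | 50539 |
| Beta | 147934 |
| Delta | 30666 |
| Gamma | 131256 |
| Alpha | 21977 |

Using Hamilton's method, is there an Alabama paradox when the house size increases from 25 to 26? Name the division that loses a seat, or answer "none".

At 25 seats: Eta 3, Beta 10, Delta 2, Gamma 9, Alpha 1.
At 26 seats: Eta 3, Beta 10, Delta 2, Gamma 9, Alpha 2.
No division's allocation decreased.

none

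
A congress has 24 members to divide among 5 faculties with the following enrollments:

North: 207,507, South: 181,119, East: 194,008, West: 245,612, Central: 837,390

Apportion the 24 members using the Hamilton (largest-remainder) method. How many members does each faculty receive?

North 3; South 3; East 3; West 3; Central 12

Standard divisor: 1665636 ÷ 24 ≈ 69401.5.
Standard quotas: North 2.9899, South 2.6097, East 2.7954, West 3.5390, Central 12.0659.
Lower quotas: North 2, South 2, East 2, West 3, Central 12 (sum 21, leaving 3 seats).
Remainders in descending order: North 0.9899, East 0.7954, South 0.6097, West 0.5390, Central 0.0659.
Largest remainders: North, East, South receive the extra seats.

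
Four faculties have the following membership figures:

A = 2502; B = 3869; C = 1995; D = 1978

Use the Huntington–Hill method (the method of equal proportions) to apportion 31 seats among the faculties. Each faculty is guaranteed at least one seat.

With divisor 336: modified quotas A 7.446, B 11.515, C 5.938, D 5.887.
Geometric-mean thresholds: A √(7·8)=7.483, B √(11·12)=11.489, C √(5·6)=5.477, D √(5·6)=5.477.
Each quota rounded against its threshold gives A 7, B 12, C 6, D 6 (total 31).

A: 7; B: 12; C: 6; D: 6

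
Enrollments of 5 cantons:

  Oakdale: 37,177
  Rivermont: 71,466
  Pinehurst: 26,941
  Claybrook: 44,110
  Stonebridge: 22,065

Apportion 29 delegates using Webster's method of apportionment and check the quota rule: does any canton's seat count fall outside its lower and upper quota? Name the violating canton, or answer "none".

none

Standard quotas: Oakdale 5.344, Rivermont 10.272, Pinehurst 3.872, Claybrook 6.340, Stonebridge 3.172.
Webster allocation: Oakdale 5, Rivermont 11, Pinehurst 4, Claybrook 6, Stonebridge 3.
Every allocation lies between the lower and upper quota.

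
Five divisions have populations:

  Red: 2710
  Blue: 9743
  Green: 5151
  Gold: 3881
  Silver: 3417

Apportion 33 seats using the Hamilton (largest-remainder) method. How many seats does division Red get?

4

Standard divisor: 24902 ÷ 33 ≈ 754.606.
Standard quotas: Red 3.5913, Blue 12.9114, Green 6.8261, Gold 5.1431, Silver 4.5282.
Lower quotas: Red 3, Blue 12, Green 6, Gold 5, Silver 4 (sum 30, leaving 3 seats).
Remainders in descending order: Blue 0.9114, Green 0.8261, Red 0.5913, Silver 0.5282, Gold 0.1431.
Largest remainders: Blue, Green, Red receive the extra seats.
Red receives 4.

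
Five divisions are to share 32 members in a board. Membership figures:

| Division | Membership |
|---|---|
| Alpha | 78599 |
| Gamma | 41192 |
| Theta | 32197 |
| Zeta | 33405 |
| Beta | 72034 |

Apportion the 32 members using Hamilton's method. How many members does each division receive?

Alpha 10, Gamma 5, Theta 4, Zeta 4, Beta 9

Standard divisor: 257427 ÷ 32 ≈ 8044.594.
Standard quotas: Alpha 9.7704, Gamma 5.1205, Theta 4.0023, Zeta 4.1525, Beta 8.9543.
Lower quotas: Alpha 9, Gamma 5, Theta 4, Zeta 4, Beta 8 (sum 30, leaving 2 seats).
Remainders in descending order: Beta 0.9543, Alpha 0.7704, Zeta 0.1525, Gamma 0.1205, Theta 0.0023.
Largest remainders: Beta, Alpha receive the extra seats.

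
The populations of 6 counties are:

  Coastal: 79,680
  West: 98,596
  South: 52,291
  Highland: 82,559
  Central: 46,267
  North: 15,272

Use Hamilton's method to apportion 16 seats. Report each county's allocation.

Coastal 3; West 4; South 2; Highland 4; Central 2; North 1

Total 374665; standard divisor 374665/16 ≈ 23416.562.
Standard quotas: Coastal 3.4027, West 4.2105, South 2.2331, Highland 3.5257, Central 1.9758, North 0.6522.
Lower quotas: Coastal 3, West 4, South 2, Highland 3, Central 1, North 0 (sum 13, leaving 3 seats).
Remainders in descending order: Central 0.9758, North 0.6522, Highland 0.5257, Coastal 0.4027, South 0.2331, West 0.2105.
Largest remainders: Central, North, Highland receive the extra seats.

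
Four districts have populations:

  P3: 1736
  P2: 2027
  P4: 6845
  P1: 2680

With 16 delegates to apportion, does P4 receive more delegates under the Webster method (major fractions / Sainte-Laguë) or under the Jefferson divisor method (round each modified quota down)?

Jefferson

Webster: P3 2, P2 3, P4 8, P1 3.
Jefferson: P3 2, P2 2, P4 9, P1 3.
P4 gets 8 under Webster and 9 under Jefferson.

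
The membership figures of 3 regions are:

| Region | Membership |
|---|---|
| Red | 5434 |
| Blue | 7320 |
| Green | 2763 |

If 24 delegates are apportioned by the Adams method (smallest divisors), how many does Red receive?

8

Standard divisor 15517/24 ≈ 646.542; standard quotas: Red 8.405, Blue 11.322, Green 4.274.
Rounding up gives 9, 12, 5 = 26 seats, so the divisor must be adjusted.
With modified divisor 685: modified quotas Red 7.933, Blue 10.686, Green 4.034.
Rounding up: Red 8, Blue 11, Green 5 (total 24).
Red receives 8.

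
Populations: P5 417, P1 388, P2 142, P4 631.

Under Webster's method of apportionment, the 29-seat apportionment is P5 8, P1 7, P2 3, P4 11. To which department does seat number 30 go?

P4

Priority for the next seat is population ÷ (current seats + 0.5).
Priorities: P5 49.059, P1 51.733, P2 40.571, P4 54.870.
Highest priority: P4.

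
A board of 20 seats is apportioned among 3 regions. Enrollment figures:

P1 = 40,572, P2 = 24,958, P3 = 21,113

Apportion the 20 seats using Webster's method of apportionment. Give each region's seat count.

Standard divisor 86643/20 ≈ 4332.15; standard quotas: P1 9.365, P2 5.761, P3 4.874.
Rounding to the nearest integer gives P1 9, P2 6, P3 5 — total 20, matching the house size, so no adjustment is needed.

P1 9, P2 6, P3 5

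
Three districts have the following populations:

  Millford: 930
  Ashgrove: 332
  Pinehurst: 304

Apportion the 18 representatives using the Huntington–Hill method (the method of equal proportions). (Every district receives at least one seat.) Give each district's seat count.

With divisor 88: modified quotas Millford 10.568, Ashgrove 3.773, Pinehurst 3.455.
Geometric-mean thresholds: Millford √(10·11)=10.488, Ashgrove √(3·4)=3.464, Pinehurst √(3·4)=3.464.
Each quota rounded against its threshold gives Millford 11, Ashgrove 4, Pinehurst 3 (total 18).

Millford=11; Ashgrove=4; Pinehurst=3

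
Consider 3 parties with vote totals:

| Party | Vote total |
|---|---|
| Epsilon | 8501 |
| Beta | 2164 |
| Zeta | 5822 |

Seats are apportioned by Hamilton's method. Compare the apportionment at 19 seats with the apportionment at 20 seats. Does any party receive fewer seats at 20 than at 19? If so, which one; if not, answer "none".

At 19 seats: Epsilon 10, Beta 2, Zeta 7.
At 20 seats: Epsilon 10, Beta 3, Zeta 7.
No party's allocation decreased.

none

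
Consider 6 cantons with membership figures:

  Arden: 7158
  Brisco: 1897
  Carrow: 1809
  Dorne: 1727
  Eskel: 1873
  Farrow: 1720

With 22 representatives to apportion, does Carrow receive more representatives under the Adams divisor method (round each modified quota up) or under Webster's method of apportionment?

Adams

Adams: Arden 9, Brisco 3, Carrow 3, Dorne 2, Eskel 3, Farrow 2.
Webster: Arden 10, Brisco 3, Carrow 2, Dorne 2, Eskel 3, Farrow 2.
Carrow gets 3 under Adams and 2 under Webster.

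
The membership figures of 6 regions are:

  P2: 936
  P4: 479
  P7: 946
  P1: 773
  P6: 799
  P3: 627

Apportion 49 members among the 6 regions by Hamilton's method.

The standard divisor is 4560/49 ≈ 93.061.
Standard quotas: P2 10.058, P4 5.147, P7 10.165, P1 8.306, P6 8.586, P3 6.737.
Lower quotas: P2 10, P4 5, P7 10, P1 8, P6 8, P3 6 (sum 47, leaving 2 seats).
Remainders in descending order: P3 0.738, P6 0.586, P1 0.306, P7 0.165, P4 0.147, P2 0.058.
The surplus seats go to P3, P6.

P2 10; P4 5; P7 10; P1 8; P6 9; P3 7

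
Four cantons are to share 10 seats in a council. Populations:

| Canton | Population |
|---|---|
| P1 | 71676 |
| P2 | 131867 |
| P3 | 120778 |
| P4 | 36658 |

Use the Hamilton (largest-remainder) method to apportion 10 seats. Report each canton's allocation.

P1 2, P2 4, P3 3, P4 1

The standard divisor is 360979/10 ≈ 36097.9.
Standard quotas: P1 1.9856, P2 3.6530, P3 3.3458, P4 1.0155.
Lower quotas: P1 1, P2 3, P3 3, P4 1 (sum 8, leaving 2 seats).
Remainders in descending order: P1 0.9856, P2 0.6530, P3 0.3458, P4 0.0155.
Largest remainders: P1, P2 receive the extra seats.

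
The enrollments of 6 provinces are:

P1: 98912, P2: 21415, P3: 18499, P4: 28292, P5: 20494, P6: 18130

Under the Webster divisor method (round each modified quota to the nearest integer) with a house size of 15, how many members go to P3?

1

Standard divisor 205742/15 ≈ 13716.133; standard quotas: P1 7.211, P2 1.561, P3 1.349, P4 2.063, P5 1.494, P6 1.322.
Rounding to the nearest integer gives 7, 2, 1, 2, 1, 1 = 14 seats, so the divisor must be adjusted.
With modified divisor 13400: modified quotas P1 7.381, P2 1.598, P3 1.381, P4 2.111, P5 1.529, P6 1.353.
Rounding to the nearest integer: P1 7, P2 2, P3 1, P4 2, P5 2, P6 1 (total 15).
P3 receives 1.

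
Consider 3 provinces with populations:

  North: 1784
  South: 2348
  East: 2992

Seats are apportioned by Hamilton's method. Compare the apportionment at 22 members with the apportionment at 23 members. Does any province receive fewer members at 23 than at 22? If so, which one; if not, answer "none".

none

At 22 seats: North 6, South 7, East 9.
At 23 seats: North 6, South 7, East 10.
No province's allocation decreased.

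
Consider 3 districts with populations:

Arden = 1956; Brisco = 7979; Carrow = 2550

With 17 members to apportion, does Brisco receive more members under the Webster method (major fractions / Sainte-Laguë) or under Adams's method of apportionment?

Webster: Arden 3, Brisco 11, Carrow 3.
Adams: Arden 3, Brisco 10, Carrow 4.
Brisco gets 11 under Webster and 10 under Adams.

Webster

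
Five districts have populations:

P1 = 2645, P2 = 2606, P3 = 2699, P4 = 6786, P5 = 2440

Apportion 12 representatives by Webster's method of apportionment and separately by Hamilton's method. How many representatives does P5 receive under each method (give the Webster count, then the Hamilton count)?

2 and 1

Webster: P1 2, P2 2, P3 2, P4 4, P5 2.
Hamilton: P1 2, P2 2, P3 2, P4 5, P5 1.
P5 gets 2 under Webster and 1 under Hamilton.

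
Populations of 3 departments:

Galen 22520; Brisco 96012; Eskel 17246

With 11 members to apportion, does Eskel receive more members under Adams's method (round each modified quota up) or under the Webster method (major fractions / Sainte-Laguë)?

Adams: Galen 2, Brisco 7, Eskel 2.
Webster: Galen 2, Brisco 8, Eskel 1.
Eskel gets 2 under Adams and 1 under Webster.

Adams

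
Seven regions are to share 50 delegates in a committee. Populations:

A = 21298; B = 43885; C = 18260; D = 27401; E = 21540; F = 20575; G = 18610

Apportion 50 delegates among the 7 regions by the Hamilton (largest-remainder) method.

A 6; B 13; C 5; D 8; E 6; F 6; G 6

Standard divisor: 171569 ÷ 50 ≈ 3431.38.
Standard quotas: A 6.2068, B 12.7893, C 5.3215, D 7.9854, E 6.2774, F 5.9961, G 5.4235.
Lower quotas: A 6, B 12, C 5, D 7, E 6, F 5, G 5 (sum 46, leaving 4 seats).
Remainders in descending order: F 0.9961, D 0.9854, B 0.7893, G 0.4235, C 0.3215, E 0.2774, A 0.2068.
The surplus seats go to F, D, B, G.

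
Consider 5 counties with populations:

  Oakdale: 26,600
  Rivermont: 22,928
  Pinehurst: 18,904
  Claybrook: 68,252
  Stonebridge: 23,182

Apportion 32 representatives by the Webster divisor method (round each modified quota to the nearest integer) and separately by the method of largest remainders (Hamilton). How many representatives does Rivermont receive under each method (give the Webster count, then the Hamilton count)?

5 and 4

Webster: Oakdale 5, Rivermont 5, Pinehurst 4, Claybrook 13, Stonebridge 5.
Hamilton: Oakdale 5, Rivermont 4, Pinehurst 4, Claybrook 14, Stonebridge 5.
Rivermont gets 5 under Webster and 4 under Hamilton.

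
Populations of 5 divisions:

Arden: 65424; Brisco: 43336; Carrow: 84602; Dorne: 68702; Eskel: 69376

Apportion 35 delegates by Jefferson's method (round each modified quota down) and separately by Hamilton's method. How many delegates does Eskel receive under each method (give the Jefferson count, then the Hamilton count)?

Jefferson: Arden 7, Brisco 4, Carrow 9, Dorne 7, Eskel 8.
Hamilton: Arden 7, Brisco 5, Carrow 9, Dorne 7, Eskel 7.
Eskel gets 8 under Jefferson and 7 under Hamilton.

8 and 7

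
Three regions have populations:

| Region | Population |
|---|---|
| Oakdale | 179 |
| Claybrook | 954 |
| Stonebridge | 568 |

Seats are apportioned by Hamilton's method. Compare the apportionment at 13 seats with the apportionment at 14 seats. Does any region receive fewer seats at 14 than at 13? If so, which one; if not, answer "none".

Oakdale

At 13 seats: Oakdale 2, Claybrook 7, Stonebridge 4.
At 14 seats: Oakdale 1, Claybrook 8, Stonebridge 5.
Oakdale drops from 2 to 1.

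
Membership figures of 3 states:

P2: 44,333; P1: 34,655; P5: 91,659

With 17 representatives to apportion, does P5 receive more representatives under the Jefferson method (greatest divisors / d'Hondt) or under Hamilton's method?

Jefferson: P2 4, P1 3, P5 10.
Hamilton: P2 4, P1 4, P5 9.
P5 gets 10 under Jefferson and 9 under Hamilton.

Jefferson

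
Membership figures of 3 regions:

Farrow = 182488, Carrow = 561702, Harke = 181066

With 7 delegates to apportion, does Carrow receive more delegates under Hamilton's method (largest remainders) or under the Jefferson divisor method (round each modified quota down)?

Hamilton: Farrow 2, Carrow 4, Harke 1.
Jefferson: Farrow 1, Carrow 5, Harke 1.
Carrow gets 4 under Hamilton and 5 under Jefferson.

Jefferson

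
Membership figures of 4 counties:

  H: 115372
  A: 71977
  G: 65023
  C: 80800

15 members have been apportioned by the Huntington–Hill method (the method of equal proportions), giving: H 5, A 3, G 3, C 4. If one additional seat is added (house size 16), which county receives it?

H

Priority for the next seat is population ÷ (√(s·(s+1))).
Priorities: H 21063.949, A 20777.970, G 18770.523, C 18067.429.
Highest priority: H.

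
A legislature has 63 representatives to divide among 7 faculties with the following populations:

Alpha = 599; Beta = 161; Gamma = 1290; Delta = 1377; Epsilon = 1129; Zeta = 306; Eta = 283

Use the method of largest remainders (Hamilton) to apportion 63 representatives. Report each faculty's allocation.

Standard divisor: 5145 ÷ 63 ≈ 81.667.
Standard quotas: Alpha 7.335, Beta 1.971, Gamma 15.796, Delta 16.861, Epsilon 13.824, Zeta 3.747, Eta 3.465.
Lower quotas: Alpha 7, Beta 1, Gamma 15, Delta 16, Epsilon 13, Zeta 3, Eta 3 (sum 58, leaving 5 seats).
Remainders in descending order: Beta 0.971, Delta 0.861, Epsilon 0.824, Gamma 0.796, Zeta 0.747, Eta 0.465, Alpha 0.335.
The surplus seats go to Beta, Delta, Epsilon, Gamma, Zeta.

Alpha: 7, Beta: 2, Gamma: 16, Delta: 17, Epsilon: 14, Zeta: 4, Eta: 3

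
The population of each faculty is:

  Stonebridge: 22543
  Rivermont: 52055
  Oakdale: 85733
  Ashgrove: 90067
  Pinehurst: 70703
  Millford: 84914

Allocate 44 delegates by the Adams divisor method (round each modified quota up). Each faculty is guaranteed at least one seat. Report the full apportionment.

Stonebridge 3, Rivermont 6, Oakdale 9, Ashgrove 9, Pinehurst 8, Millford 9

Standard divisor 406015/44 ≈ 9227.614; standard quotas: Stonebridge 2.443, Rivermont 5.641, Oakdale 9.291, Ashgrove 9.761, Pinehurst 7.662, Millford 9.202.
Rounding up gives 3, 6, 10, 10, 8, 10 = 47 seats, so the divisor must be adjusted.
With modified divisor 10050: modified quotas Stonebridge 2.243, Rivermont 5.180, Oakdale 8.531, Ashgrove 8.962, Pinehurst 7.035, Millford 8.449.
Rounding up: Stonebridge 3, Rivermont 6, Oakdale 9, Ashgrove 9, Pinehurst 8, Millford 9 (total 44).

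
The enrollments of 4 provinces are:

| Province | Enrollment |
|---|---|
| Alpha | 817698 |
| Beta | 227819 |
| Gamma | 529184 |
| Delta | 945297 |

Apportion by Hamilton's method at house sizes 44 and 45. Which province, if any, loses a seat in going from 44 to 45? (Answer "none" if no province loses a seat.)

At 44 seats: Alpha 14, Beta 4, Gamma 9, Delta 17.
At 45 seats: Alpha 15, Beta 4, Gamma 9, Delta 17.
No province's allocation decreased.

none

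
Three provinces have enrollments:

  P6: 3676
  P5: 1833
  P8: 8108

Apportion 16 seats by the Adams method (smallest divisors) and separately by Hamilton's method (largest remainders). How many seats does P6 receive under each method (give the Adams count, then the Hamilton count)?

Adams: P6 5, P5 2, P8 9.
Hamilton: P6 4, P5 2, P8 10.
P6 gets 5 under Adams and 4 under Hamilton.

5 and 4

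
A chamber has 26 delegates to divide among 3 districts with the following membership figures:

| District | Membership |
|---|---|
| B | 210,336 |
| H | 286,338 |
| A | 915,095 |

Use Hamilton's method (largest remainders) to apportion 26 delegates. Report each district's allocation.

The standard divisor is 1411769/26 ≈ 54298.808.
Standard quotas: B 3.8737, H 5.2734, A 16.8529.
Lower quotas: B 3, H 5, A 16 (sum 24, leaving 2 seats).
Remainders in descending order: B 0.8737, A 0.8529, H 0.2734.
Largest remainders: B, A receive the extra seats.

B=4; H=5; A=17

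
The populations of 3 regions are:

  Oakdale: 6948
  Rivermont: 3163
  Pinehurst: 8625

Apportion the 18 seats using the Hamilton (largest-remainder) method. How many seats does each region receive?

Oakdale 7, Rivermont 3, Pinehurst 8

The standard divisor is 18736/18 ≈ 1040.889.
Standard quotas: Oakdale 6.6751, Rivermont 3.0387, Pinehurst 8.2862.
Lower quotas: Oakdale 6, Rivermont 3, Pinehurst 8 (sum 17, leaving 1 seat).
Remainders in descending order: Oakdale 0.6751, Pinehurst 0.2862, Rivermont 0.0387.
Largest remainder: Oakdale receives the extra seat.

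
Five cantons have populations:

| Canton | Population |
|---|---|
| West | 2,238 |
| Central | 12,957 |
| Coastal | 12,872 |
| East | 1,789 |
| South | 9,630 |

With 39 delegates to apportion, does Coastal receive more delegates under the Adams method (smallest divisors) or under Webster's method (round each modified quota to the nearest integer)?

Webster

Adams: West 3, Central 13, Coastal 12, East 2, South 9.
Webster: West 2, Central 13, Coastal 13, East 2, South 9.
Coastal gets 12 under Adams and 13 under Webster.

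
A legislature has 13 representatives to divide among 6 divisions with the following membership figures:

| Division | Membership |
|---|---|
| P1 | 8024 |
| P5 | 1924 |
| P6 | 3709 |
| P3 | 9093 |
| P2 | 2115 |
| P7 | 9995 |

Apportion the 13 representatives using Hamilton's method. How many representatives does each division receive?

P1: 3; P5: 1; P6: 1; P3: 3; P2: 1; P7: 4

Standard divisor: 34860 ÷ 13 ≈ 2681.538.
Standard quotas: P1 2.9923, P5 0.7175, P6 1.3832, P3 3.3910, P2 0.7887, P7 3.7273.
Lower quotas: P1 2, P5 0, P6 1, P3 3, P2 0, P7 3 (sum 9, leaving 4 seats).
Remainders in descending order: P1 0.9923, P2 0.7887, P7 0.7273, P5 0.7175, P3 0.3910, P6 0.3832.
Largest remainders: P1, P2, P7, P5 receive the extra seats.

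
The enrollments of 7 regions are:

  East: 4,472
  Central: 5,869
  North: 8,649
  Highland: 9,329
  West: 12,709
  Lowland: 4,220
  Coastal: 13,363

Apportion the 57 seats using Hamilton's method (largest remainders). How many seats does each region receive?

Standard divisor: 58611 ÷ 57 ≈ 1028.263.
Standard quotas: East 4.3491, Central 5.7077, North 8.4113, Highland 9.0726, West 12.3597, Lowland 4.1040, Coastal 12.9957.
Lower quotas: East 4, Central 5, North 8, Highland 9, West 12, Lowland 4, Coastal 12 (sum 54, leaving 3 seats).
Remainders in descending order: Coastal 0.9957, Central 0.7077, North 0.4113, West 0.3597, East 0.3491, Lowland 0.1040, Highland 0.0726.
The surplus seats go to Coastal, Central, North.

East 4; Central 6; North 9; Highland 9; West 12; Lowland 4; Coastal 13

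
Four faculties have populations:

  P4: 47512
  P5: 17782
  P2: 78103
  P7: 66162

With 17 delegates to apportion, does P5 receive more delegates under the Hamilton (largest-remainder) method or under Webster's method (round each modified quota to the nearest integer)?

Hamilton: P4 4, P5 2, P2 6, P7 5.
Webster: P4 4, P5 1, P2 6, P7 6.
P5 gets 2 under Hamilton and 1 under Webster.

Hamilton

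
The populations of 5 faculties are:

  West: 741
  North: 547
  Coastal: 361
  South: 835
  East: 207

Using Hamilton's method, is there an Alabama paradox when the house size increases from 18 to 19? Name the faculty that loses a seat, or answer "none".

none

At 18 seats: West 5, North 4, Coastal 2, South 6, East 1.
At 19 seats: West 5, North 4, Coastal 3, South 6, East 1.
No faculty's allocation decreased.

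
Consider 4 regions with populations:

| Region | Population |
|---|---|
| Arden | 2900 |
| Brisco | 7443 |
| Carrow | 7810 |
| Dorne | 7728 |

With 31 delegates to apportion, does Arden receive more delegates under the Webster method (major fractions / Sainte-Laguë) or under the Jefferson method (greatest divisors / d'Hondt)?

Webster

Webster: Arden 4, Brisco 9, Carrow 9, Dorne 9.
Jefferson: Arden 3, Brisco 9, Carrow 10, Dorne 9.
Arden gets 4 under Webster and 3 under Jefferson.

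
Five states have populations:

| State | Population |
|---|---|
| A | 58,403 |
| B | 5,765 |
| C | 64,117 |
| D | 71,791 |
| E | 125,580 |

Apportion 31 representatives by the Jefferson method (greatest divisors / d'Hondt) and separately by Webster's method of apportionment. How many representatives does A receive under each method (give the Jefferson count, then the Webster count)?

Jefferson: A 6, B 0, C 6, D 7, E 12.
Webster: A 5, B 1, C 6, D 7, E 12.
A gets 6 under Jefferson and 5 under Webster.

6 and 5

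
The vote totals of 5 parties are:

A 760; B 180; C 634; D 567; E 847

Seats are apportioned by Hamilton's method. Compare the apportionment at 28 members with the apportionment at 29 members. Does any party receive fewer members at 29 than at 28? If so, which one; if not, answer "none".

At 28 seats: A 7, B 2, C 6, D 5, E 8.
At 29 seats: A 7, B 2, C 6, D 6, E 8.
No party's allocation decreased.

none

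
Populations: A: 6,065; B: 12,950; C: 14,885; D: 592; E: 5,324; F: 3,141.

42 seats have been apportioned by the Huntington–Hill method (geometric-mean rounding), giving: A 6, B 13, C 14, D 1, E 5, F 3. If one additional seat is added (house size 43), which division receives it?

Priority for the next seat is population ÷ (√(s·(s+1))).
Priorities: A 935.850, B 959.918, C 1027.163, D 418.607, E 972.025, F 906.729.
Highest priority: C.

C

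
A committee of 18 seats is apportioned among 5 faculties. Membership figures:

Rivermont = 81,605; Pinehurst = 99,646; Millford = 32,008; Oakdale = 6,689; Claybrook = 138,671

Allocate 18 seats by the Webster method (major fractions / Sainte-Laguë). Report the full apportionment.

Standard divisor 358619/18 ≈ 19923.278; standard quotas: Rivermont 4.096, Pinehurst 5.001, Millford 1.607, Oakdale 0.336, Claybrook 6.960.
Rounding to the nearest integer gives Rivermont 4, Pinehurst 5, Millford 2, Oakdale 0, Claybrook 7 — total 18, matching the house size, so no adjustment is needed.

Rivermont: 4, Pinehurst: 5, Millford: 2, Oakdale: 0, Claybrook: 7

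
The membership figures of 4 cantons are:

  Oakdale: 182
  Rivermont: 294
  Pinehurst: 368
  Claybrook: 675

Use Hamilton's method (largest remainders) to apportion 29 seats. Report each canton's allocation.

Oakdale 3, Rivermont 6, Pinehurst 7, Claybrook 13

Total 1519; standard divisor 1519/29 ≈ 52.379.
Standard quotas: Oakdale 3.475, Rivermont 5.613, Pinehurst 7.026, Claybrook 12.887.
Lower quotas: Oakdale 3, Rivermont 5, Pinehurst 7, Claybrook 12 (sum 27, leaving 2 seats).
Remainders in descending order: Claybrook 0.887, Rivermont 0.613, Oakdale 0.475, Pinehurst 0.026.
The surplus seats go to Claybrook, Rivermont.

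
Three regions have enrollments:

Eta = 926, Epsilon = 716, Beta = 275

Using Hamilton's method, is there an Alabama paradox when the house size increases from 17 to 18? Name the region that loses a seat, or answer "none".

At 17 seats: Eta 8, Epsilon 6, Beta 3.
At 18 seats: Eta 9, Epsilon 7, Beta 2.
Beta drops from 3 to 2.

Beta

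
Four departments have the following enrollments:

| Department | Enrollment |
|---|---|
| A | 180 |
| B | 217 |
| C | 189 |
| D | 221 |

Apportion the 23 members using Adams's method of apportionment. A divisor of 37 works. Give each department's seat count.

A=5; B=6; C=6; D=6

With modified divisor 37: modified quotas A 4.865, B 5.865, C 5.108, D 5.973.
Rounding up: A 5, B 6, C 6, D 6 (total 23).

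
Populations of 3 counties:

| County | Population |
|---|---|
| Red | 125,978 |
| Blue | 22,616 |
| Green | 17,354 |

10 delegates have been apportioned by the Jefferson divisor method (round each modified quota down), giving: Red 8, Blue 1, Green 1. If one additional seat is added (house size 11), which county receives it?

Priority for the next seat is population ÷ (current seats + 1).
Priorities: Red 13997.556, Blue 11308.000, Green 8677.000.
Highest priority: Red.

Red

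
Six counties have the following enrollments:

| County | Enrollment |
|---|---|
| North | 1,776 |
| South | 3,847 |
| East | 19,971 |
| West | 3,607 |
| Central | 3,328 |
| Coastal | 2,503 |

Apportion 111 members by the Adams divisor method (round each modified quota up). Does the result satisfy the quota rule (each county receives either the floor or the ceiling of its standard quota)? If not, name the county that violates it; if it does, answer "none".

East

Standard quotas: North 5.627, South 12.189, East 63.279, West 11.429, Central 10.545, Coastal 7.931.
Adams allocation: North 6, South 12, East 62, West 12, Central 11, Coastal 8.
East has quota 63.279 (lower 63, upper 64) but receives 62 — outside the quota interval.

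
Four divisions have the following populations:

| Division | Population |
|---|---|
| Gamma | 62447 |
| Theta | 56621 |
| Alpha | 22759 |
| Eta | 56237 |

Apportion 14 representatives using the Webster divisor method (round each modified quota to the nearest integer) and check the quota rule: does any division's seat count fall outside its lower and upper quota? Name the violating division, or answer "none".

none

Standard quotas: Gamma 4.414, Theta 4.002, Alpha 1.609, Eta 3.975.
Webster allocation: Gamma 4, Theta 4, Alpha 2, Eta 4.
Every allocation lies between the lower and upper quota.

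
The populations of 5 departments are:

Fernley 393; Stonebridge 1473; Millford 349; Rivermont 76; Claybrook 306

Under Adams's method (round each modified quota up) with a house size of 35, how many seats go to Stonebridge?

19

Standard divisor 2597/35 ≈ 74.2; standard quotas: Fernley 5.296, Stonebridge 19.852, Millford 4.704, Rivermont 1.024, Claybrook 4.124.
Rounding up gives 6, 20, 5, 2, 5 = 38 seats, so the divisor must be adjusted.
With modified divisor 78: modified quotas Fernley 5.038, Stonebridge 18.885, Millford 4.474, Rivermont 0.974, Claybrook 3.923.
Rounding up: Fernley 6, Stonebridge 19, Millford 5, Rivermont 1, Claybrook 4 (total 35).
Stonebridge receives 19.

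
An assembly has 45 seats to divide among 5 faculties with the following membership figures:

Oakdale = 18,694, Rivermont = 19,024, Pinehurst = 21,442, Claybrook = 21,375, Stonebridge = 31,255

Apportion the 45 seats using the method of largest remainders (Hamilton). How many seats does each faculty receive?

Oakdale=7; Rivermont=8; Pinehurst=9; Claybrook=9; Stonebridge=12

Total 111790; standard divisor 111790/45 ≈ 2484.222.
Standard quotas: Oakdale 7.5251, Rivermont 7.6579, Pinehurst 8.6313, Claybrook 8.6043, Stonebridge 12.5814.
Lower quotas: Oakdale 7, Rivermont 7, Pinehurst 8, Claybrook 8, Stonebridge 12 (sum 42, leaving 3 seats).
Remainders in descending order: Rivermont 0.6579, Pinehurst 0.6313, Claybrook 0.6043, Stonebridge 0.5814, Oakdale 0.5251.
The surplus seats go to Rivermont, Pinehurst, Claybrook.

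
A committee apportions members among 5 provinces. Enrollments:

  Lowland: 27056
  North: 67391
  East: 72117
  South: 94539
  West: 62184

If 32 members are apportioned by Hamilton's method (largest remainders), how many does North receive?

The standard divisor is 323287/32 ≈ 10102.719.
Standard quotas: Lowland 2.6781, North 6.6706, East 7.1384, South 9.3578, West 6.1552.
Lower quotas: Lowland 2, North 6, East 7, South 9, West 6 (sum 30, leaving 2 seats).
Remainders in descending order: Lowland 0.6781, North 0.6706, South 0.3578, West 0.1552, East 0.1384.
The surplus seats go to Lowland, North.
North receives 7.

7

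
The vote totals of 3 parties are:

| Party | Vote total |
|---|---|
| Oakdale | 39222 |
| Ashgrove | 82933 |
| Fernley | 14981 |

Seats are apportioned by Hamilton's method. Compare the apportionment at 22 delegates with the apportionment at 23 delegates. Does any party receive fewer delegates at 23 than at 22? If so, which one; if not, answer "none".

Fernley

At 22 seats: Oakdale 6, Ashgrove 13, Fernley 3.
At 23 seats: Oakdale 7, Ashgrove 14, Fernley 2.
Fernley drops from 3 to 2.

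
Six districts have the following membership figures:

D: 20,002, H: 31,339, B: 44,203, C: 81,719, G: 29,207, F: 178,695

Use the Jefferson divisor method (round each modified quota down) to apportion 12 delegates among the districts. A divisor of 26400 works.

D: 0, H: 1, B: 1, C: 3, G: 1, F: 6

With modified divisor 26400: modified quotas D 0.758, H 1.187, B 1.674, C 3.095, G 1.106, F 6.769.
Rounding down: D 0, H 1, B 1, C 3, G 1, F 6 (total 12).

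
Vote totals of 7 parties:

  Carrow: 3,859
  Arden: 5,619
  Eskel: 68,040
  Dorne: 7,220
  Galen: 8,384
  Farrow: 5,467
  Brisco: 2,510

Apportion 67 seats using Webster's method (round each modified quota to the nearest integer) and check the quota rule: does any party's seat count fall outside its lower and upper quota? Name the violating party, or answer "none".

Eskel

Standard quotas: Carrow 2.557, Arden 3.724, Eskel 45.091, Dorne 4.785, Galen 5.556, Farrow 3.623, Brisco 1.663.
Webster allocation: Carrow 3, Arden 4, Eskel 44, Dorne 5, Galen 5, Farrow 4, Brisco 2.
Eskel has quota 45.091 (lower 45, upper 46) but receives 44 — outside the quota interval.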